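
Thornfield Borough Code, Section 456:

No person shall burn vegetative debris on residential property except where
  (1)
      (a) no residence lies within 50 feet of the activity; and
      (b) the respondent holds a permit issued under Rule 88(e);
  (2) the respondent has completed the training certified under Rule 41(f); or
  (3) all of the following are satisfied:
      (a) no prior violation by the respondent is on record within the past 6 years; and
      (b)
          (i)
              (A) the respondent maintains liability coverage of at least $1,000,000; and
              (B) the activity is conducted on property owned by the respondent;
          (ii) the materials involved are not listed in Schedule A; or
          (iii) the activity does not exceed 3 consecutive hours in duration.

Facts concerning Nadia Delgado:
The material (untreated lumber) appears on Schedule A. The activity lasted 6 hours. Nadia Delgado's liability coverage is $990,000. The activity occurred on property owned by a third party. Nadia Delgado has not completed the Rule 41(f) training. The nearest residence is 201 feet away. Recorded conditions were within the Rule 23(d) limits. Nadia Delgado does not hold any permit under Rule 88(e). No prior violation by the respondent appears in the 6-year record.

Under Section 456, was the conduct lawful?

No — unlawful.

(a) no residence in 50 ft — met.
(b) holds permit — not met.
(1): T AND F → false.
(2) training certified — not met.
(a) no prior violation — holds.
(A) coverage ≥ $1,000,000 — fails.
(B) own property — not met.
(i): F AND F → false.
(ii) not (Schedule A material) — not satisfied.
(iii) ≤ 3 hrs duration — fails.
(b) = F OR F OR F = false.
(3): T AND F → false.
So Overall is not satisfied (F OR F OR F).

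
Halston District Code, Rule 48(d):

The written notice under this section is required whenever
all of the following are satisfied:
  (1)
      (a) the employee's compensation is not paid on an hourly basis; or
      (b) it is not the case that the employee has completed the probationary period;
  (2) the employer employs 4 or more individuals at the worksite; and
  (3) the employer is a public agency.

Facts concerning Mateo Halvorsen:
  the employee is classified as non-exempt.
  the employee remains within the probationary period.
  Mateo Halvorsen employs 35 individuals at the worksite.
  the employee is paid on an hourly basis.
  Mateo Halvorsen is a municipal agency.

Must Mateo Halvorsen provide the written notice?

Yes — required.

(a) not (hourly-paid) — fails.
(b) not (past probation) — satisfied.
(1) = F OR T = true.
(2) ≥ 4 at site — holds.
(3) public agency — met.
So Overall is satisfied (T AND T AND T).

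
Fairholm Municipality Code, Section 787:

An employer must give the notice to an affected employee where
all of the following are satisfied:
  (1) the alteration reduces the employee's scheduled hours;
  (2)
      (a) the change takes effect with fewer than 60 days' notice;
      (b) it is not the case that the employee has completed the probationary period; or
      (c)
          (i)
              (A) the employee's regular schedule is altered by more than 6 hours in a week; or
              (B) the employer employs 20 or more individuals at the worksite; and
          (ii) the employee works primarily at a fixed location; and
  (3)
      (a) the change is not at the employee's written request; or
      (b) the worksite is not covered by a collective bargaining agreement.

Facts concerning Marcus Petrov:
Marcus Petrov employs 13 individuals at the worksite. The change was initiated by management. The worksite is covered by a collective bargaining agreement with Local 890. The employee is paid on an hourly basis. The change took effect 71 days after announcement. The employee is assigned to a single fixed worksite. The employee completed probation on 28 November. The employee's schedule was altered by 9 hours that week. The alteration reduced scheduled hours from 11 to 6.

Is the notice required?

(1) hours reduced — met.
(a) < 60 days' notice — not satisfied.
(b) not (past probation) — fails.
(A) schedule shift > 6h — met.
(B) ≥ 20 at site — not satisfied.
(i) = T OR F = true.
(ii) fixed location — holds.
(c): T AND T → true.
So (2) is satisfied (F OR F OR T).
(a) not employee-requested — holds.
(b) no CBA — fails.
(3) = T OR F = true.
So Overall is satisfied (T AND T AND T).

Yes — required.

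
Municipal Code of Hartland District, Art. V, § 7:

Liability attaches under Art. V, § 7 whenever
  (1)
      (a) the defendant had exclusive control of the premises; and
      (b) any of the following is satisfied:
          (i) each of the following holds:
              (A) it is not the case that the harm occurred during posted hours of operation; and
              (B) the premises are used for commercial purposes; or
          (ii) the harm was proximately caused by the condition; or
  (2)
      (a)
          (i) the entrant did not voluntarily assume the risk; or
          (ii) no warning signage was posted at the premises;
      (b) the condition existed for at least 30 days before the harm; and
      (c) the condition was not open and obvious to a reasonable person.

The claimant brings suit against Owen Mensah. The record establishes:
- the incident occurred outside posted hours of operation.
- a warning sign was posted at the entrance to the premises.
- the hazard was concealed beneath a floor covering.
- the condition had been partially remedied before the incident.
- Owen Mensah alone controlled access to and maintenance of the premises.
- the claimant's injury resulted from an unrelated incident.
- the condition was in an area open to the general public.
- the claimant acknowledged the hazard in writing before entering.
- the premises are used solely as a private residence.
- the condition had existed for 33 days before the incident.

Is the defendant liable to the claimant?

(a) exclusive control — met.
(A) not (during posted hours) — satisfied.
(B) commercial use — fails.
(i): T AND F → false.
(ii) proximate cause — fails.
(b) = F OR F = false.
(1): T AND F → false.
(i) no assumed risk — not satisfied.
(ii) no signage posted — fails.
(a) = F OR F = false.
(b) condition ≥30 days old — satisfied.
(c) not open/obvious — holds.
So (2) is not satisfied (F AND T AND T).
Overall: F OR F → false.

No — not liable.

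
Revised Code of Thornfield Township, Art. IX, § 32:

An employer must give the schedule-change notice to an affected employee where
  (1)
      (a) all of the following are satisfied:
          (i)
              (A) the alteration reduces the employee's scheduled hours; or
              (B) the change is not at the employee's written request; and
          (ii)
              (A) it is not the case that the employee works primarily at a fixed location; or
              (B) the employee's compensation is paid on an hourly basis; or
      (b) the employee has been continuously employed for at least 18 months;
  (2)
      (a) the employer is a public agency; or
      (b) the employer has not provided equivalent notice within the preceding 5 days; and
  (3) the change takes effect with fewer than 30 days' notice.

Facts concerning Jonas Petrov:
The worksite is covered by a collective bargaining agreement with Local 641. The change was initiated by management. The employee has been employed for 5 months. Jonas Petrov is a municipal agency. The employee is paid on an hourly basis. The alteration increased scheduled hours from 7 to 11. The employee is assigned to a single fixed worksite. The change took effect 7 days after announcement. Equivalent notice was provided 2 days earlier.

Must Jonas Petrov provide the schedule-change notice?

(A) hours reduced — not met.
(B) not employee-requested — met.
(i): F OR T → true.
(A) not (fixed location) — fails.
(B) hourly-paid — met.
(ii): F OR T → true.
(a) = T AND T = true.
(b) tenure ≥ 18 mo. — not met.
(1) = T OR F = true.
(a) public agency — met.
(b) no recent notice — not met.
(2) = T OR F = true.
(3) < 30 days' notice — met.
Overall = T AND T AND T = true.

Yes — required.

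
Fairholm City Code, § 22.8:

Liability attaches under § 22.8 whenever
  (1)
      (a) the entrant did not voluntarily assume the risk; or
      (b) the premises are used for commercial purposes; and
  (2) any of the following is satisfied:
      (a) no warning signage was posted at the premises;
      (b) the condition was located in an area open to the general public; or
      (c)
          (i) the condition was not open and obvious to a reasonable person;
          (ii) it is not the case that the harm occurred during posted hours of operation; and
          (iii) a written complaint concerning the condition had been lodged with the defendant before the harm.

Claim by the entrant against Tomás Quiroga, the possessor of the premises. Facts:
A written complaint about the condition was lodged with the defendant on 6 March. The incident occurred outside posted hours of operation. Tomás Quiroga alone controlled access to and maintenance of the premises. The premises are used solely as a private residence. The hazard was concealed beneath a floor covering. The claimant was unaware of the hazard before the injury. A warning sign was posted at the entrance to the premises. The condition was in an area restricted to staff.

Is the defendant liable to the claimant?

(a) no assumed risk — holds.
(b) commercial use — fails.
So (1) is satisfied (T OR F).
(a) no signage posted — fails.
(b) public area — not met.
(i) not open/obvious — holds.
(ii) not (during posted hours) — holds.
(iii) complaint lodged — met.
(c) = T AND T AND T = true.
(2) = F OR F OR T = true.
So Overall is satisfied (T AND T).

Yes — liable.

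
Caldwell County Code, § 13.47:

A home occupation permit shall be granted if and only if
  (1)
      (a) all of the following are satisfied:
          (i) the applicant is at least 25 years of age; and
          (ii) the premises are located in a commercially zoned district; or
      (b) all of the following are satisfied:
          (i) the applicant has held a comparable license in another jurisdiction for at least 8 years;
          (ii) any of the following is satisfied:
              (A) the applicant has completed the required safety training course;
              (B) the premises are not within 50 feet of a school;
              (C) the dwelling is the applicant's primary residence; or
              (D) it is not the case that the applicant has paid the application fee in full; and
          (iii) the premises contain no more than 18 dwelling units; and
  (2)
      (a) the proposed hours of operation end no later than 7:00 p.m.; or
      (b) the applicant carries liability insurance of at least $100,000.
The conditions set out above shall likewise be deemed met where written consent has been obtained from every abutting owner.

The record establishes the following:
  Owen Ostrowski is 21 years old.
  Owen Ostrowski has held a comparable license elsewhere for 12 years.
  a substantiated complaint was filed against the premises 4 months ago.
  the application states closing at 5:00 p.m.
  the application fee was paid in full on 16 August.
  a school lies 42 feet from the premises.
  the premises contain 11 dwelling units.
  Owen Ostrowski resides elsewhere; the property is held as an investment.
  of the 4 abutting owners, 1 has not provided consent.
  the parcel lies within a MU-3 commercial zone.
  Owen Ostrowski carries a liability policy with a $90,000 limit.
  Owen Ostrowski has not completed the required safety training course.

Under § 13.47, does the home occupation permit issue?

No — denied.

(i) age ≥ 25 — not satisfied.
(ii) commercially zoned — met.
(a): F AND T → false.
(i) prior license ≥ 8 yr — satisfied.
(A) safety training — not satisfied.
(B) ≥50 ft from school — not met.
(C) primary residence — fails.
(D) not (fee paid) — not met.
(ii): F OR F OR F OR F → false.
(iii) ≤ 18 units — met.
(b) = T AND F AND T = false.
(1): F OR F → false.
(a) closes by 7 p.m. — met.
(b) insurance ≥ $100,000 — fails.
(2) = T OR F = true.
Overall = F AND T = false.
Exception (all abutters consent) — not satisfied.
Result: main false OR exception false → false.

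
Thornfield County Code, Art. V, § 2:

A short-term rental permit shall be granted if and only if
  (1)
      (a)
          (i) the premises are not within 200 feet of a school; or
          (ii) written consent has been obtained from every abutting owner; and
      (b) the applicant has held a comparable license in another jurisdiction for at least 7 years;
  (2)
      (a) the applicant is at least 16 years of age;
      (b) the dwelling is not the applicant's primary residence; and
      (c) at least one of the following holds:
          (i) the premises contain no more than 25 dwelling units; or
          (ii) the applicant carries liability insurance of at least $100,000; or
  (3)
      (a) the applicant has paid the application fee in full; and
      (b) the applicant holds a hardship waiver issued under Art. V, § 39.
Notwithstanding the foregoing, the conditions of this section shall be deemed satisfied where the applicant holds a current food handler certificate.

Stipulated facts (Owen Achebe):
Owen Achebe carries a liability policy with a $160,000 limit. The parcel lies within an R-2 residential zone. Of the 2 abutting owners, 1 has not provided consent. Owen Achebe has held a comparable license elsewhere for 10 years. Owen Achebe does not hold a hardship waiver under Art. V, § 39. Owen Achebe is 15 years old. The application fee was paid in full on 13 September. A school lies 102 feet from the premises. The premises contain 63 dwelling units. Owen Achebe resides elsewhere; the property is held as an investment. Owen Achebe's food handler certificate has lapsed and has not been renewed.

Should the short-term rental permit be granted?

No — denied.

(i) ≥200 ft from school — not satisfied.
(ii) all abutters consent — not met.
So (a) is not satisfied (F OR F).
(b) prior license ≥ 7 yr — met.
(1): F AND T → false.
(a) age ≥ 16 — fails.
(b) not (primary residence) — met.
(i) ≤ 25 units — not met.
(ii) insurance ≥ $100,000 — satisfied.
So (c) is satisfied (F OR T).
(2): F AND T AND T → false.
(a) fee paid — holds.
(b) hardship waiver — not satisfied.
So (3) is not satisfied (T AND F).
Overall = F OR F OR F = false.
Exception (food handler cert.) — not satisfied.
Result: main false OR exception false → false.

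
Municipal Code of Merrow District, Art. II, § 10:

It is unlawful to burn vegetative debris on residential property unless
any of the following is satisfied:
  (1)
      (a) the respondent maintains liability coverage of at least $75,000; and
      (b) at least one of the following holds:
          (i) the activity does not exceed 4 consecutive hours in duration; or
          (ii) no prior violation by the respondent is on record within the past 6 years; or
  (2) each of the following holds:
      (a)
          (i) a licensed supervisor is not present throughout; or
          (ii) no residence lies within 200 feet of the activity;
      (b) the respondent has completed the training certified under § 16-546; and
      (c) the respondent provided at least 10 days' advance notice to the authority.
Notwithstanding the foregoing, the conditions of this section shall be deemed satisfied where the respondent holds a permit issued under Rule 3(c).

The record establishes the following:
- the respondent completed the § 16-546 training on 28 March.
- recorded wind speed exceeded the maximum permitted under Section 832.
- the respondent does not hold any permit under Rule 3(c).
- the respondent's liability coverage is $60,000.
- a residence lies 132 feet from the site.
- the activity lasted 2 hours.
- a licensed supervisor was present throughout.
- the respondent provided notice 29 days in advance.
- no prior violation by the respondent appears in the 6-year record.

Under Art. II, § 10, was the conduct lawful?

No — unlawful.

(a) coverage ≥ $75,000 — not satisfied.
(i) ≤ 4 hrs duration — met.
(ii) no prior violation — satisfied.
(b) = T OR T = true.
(1) = F AND T = false.
(i) not (supervisor present) — fails.
(ii) no residence in 200 ft — not satisfied.
So (a) is not satisfied (F OR F).
(b) training certified — met.
(c) ≥10 days' notice — met.
(2) = F AND T AND T = false.
Overall: F OR F → false.
Exception (holds permit) — not satisfied.
Result: main false OR exception false → false.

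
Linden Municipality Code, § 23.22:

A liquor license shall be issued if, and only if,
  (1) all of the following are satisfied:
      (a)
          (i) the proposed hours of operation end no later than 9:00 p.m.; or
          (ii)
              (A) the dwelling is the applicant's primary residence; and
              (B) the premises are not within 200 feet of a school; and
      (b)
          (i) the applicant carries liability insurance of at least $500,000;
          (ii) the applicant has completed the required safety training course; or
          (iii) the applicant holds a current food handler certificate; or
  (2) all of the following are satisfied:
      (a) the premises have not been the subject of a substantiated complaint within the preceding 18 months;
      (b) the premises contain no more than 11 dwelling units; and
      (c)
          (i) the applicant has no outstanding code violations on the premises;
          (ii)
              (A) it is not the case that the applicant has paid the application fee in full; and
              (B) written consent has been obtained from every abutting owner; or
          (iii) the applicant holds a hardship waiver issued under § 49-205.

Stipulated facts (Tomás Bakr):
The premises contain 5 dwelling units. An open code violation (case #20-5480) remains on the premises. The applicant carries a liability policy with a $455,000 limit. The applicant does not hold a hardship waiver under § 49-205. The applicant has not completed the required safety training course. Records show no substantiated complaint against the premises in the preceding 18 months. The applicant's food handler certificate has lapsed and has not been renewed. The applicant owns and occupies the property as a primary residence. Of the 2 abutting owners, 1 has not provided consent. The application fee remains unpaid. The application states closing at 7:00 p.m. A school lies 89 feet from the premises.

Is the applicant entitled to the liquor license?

(i) closes by 9 p.m. — met.
(A) primary residence — satisfied.
(B) ≥200 ft from school — not satisfied.
So (ii) is not satisfied (T AND F).
(a) = T OR F = true.
(i) insurance ≥ $500,000 — fails.
(ii) safety training — not met.
(iii) food handler cert. — not satisfied.
(b): F OR F OR F → false.
(1): T AND F → false.
(a) no complaint in 18 mo. — satisfied.
(b) ≤ 11 units — met.
(i) no code violations — not satisfied.
(A) not (fee paid) — met.
(B) all abutters consent — not satisfied.
(ii) = T AND F = false.
(iii) hardship waiver — fails.
(c) = F OR F OR F = false.
(2): T AND T AND F → false.
Overall = F OR F = false.

No — denied.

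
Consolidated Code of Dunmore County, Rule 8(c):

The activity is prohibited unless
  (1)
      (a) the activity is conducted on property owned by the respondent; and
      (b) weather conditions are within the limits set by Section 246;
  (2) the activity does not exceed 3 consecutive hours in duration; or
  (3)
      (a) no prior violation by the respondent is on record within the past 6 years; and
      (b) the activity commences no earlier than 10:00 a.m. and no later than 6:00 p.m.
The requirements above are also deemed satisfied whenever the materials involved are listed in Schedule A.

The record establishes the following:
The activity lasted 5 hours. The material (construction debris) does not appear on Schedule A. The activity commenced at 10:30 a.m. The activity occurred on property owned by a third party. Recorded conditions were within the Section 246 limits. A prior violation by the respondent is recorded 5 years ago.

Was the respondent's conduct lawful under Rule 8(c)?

No — unlawful.

(a) own property — not met.
(b) weather ok — satisfied.
(1): F AND T → false.
(2) ≤ 3 hrs duration — not met.
(a) no prior violation — not satisfied.
(b) start within hours — met.
So (3) is not satisfied (F AND T).
So Overall is not satisfied (F OR F OR F).
Exception (Schedule A material) — not satisfied.
Result: main false OR exception false → false.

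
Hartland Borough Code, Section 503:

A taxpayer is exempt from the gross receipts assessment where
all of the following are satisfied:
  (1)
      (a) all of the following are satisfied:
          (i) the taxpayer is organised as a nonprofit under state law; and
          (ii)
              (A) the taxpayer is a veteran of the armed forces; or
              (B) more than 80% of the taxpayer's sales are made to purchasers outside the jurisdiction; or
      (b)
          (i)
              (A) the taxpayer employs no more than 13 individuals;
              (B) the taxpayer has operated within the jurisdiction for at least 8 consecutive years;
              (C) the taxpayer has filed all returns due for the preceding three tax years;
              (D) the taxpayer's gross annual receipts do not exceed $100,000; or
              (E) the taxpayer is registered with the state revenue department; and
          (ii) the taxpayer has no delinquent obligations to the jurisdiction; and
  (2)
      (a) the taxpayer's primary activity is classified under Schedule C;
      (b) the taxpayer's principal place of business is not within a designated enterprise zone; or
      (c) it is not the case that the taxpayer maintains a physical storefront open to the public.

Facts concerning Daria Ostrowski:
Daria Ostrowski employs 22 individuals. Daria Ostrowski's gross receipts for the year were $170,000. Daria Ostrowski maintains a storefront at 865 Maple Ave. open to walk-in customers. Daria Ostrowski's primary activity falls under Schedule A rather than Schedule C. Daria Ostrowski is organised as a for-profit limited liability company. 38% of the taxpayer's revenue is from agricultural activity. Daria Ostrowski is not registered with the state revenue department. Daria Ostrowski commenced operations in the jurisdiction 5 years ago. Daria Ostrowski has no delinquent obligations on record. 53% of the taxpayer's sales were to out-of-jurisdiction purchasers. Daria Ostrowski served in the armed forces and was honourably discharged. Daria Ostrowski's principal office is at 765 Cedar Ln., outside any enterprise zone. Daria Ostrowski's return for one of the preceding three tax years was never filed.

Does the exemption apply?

(i) nonprofit — not satisfied.
(A) veteran — holds.
(B) >80% out-of-jur. sales — fails.
So (ii) is satisfied (T OR F).
(a) = F AND T = false.
(A) ≤ 13 employees — not satisfied.
(B) ≥ 8 yrs in jurisdiction — fails.
(C) returns current — fails.
(D) receipts ≤ $100,000 — not satisfied.
(E) state-registered — not met.
So (i) is not satisfied (F OR F OR F OR F OR F).
(ii) no delinquency — met.
(b) = F AND T = false.
So (1) is not satisfied (F OR F).
(a) Schedule C activity — fails.
(b) not (in enterprise zone) — met.
(c) not (has storefront) — not met.
(2) = F OR T OR F = true.
So Overall is not satisfied (F AND T).

No — not exempt.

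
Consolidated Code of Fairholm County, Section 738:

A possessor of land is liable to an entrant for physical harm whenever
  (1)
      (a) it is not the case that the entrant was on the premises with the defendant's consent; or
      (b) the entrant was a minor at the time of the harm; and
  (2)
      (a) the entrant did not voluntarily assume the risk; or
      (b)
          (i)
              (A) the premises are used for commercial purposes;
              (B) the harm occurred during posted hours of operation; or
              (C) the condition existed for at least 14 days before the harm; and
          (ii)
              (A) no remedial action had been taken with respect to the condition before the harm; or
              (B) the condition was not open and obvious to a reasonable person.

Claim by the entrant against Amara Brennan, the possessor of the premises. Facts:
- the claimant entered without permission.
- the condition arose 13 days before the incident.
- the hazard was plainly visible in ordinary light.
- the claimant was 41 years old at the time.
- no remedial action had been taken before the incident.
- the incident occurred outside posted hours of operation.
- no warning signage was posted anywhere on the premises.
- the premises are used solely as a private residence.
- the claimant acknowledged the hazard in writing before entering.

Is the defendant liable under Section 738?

No — not liable.

(a) not (consent to enter) — holds.
(b) entrant a minor — not satisfied.
(1): T OR F → true.
(a) no assumed risk — fails.
(A) commercial use — fails.
(B) during posted hours — not met.
(C) condition ≥14 days old — not met.
(i) = F OR F OR F = false.
(A) no remedial action — met.
(B) not open/obvious — fails.
So (ii) is satisfied (T OR F).
So (b) is not satisfied (F AND T).
So (2) is not satisfied (F OR F).
So Overall is not satisfied (T AND F).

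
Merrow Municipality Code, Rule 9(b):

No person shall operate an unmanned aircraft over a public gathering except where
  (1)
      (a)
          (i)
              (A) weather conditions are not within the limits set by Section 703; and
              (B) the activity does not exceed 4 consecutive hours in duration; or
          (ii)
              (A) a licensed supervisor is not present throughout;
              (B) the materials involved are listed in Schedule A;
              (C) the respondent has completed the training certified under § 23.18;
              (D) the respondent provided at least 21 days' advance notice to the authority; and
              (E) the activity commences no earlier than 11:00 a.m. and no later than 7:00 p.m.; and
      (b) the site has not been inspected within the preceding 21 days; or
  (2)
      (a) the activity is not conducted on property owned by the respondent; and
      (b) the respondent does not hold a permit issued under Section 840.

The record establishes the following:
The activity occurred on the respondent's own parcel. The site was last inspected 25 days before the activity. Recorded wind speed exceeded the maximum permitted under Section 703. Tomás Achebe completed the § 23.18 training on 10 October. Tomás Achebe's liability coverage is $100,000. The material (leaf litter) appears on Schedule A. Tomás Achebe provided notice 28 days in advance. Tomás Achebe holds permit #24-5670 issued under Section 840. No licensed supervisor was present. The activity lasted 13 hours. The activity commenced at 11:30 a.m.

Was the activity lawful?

Yes — lawful.

(A) not (weather ok) — satisfied.
(B) ≤ 4 hrs duration — not satisfied.
(i): T AND F → false.
(A) not (supervisor present) — met.
(B) Schedule A material — met.
(C) training certified — met.
(D) ≥21 days' notice — satisfied.
(E) start within hours — holds.
(ii): T AND T AND T AND T AND T → true.
So (a) is satisfied (F OR T).
(b) not (site inspected) — satisfied.
So (1) is satisfied (T AND T).
(a) not (own property) — not met.
(b) not (holds permit) — not met.
(2): F AND F → false.
Overall: T OR F → true.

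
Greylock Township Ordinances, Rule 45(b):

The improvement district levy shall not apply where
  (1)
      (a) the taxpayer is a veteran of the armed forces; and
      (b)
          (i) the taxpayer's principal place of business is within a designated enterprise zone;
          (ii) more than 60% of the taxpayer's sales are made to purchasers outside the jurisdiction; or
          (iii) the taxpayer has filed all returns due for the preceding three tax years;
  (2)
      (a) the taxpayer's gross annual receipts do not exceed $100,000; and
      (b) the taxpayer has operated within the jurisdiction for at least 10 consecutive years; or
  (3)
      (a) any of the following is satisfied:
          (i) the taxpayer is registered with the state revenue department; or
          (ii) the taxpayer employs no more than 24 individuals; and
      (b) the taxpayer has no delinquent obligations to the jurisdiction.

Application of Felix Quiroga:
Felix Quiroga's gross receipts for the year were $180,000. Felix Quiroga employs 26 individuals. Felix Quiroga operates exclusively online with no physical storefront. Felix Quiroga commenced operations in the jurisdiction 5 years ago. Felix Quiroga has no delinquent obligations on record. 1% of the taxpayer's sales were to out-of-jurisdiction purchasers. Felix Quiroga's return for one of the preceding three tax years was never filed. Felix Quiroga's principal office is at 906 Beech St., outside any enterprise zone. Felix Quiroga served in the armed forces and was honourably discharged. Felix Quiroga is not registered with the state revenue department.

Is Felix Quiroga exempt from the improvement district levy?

No — not exempt.

(a) veteran — met.
(i) in enterprise zone — not satisfied.
(ii) >60% out-of-jur. sales — not satisfied.
(iii) returns current — not satisfied.
(b): F OR F OR F → false.
So (1) is not satisfied (T AND F).
(a) receipts ≤ $100,000 — fails.
(b) ≥ 10 yrs in jurisdiction — fails.
(2) = F AND F = false.
(i) state-registered — fails.
(ii) ≤ 24 employees — not met.
(a): F OR F → false.
(b) no delinquency — met.
So (3) is not satisfied (F AND T).
Overall = F OR F OR F = false.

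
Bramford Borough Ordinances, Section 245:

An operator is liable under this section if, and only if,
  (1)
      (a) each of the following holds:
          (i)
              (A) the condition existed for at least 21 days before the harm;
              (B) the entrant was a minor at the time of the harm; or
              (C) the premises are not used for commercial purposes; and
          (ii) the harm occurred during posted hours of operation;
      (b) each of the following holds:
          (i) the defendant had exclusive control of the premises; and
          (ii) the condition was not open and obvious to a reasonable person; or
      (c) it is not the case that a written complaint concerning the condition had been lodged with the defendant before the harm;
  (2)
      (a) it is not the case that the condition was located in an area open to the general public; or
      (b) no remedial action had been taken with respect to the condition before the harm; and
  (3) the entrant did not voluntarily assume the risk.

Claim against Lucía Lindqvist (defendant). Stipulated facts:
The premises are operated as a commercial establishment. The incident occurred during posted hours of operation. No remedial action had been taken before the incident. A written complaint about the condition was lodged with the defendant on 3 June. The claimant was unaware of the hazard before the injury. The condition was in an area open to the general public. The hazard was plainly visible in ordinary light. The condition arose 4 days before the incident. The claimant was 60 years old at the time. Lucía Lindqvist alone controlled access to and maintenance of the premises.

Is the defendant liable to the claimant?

No — not liable.

(A) condition ≥21 days old — not satisfied.
(B) entrant a minor — not satisfied.
(C) not (commercial use) — not met.
(i) = F OR F OR F = false.
(ii) during posted hours — satisfied.
So (a) is not satisfied (F AND T).
(i) exclusive control — satisfied.
(ii) not open/obvious — not met.
So (b) is not satisfied (T AND F).
(c) not (complaint lodged) — not satisfied.
So (1) is not satisfied (F OR F OR F).
(a) not (public area) — not met.
(b) no remedial action — holds.
(2) = F OR T = true.
(3) no assumed risk — met.
So Overall is not satisfied (F AND T AND T).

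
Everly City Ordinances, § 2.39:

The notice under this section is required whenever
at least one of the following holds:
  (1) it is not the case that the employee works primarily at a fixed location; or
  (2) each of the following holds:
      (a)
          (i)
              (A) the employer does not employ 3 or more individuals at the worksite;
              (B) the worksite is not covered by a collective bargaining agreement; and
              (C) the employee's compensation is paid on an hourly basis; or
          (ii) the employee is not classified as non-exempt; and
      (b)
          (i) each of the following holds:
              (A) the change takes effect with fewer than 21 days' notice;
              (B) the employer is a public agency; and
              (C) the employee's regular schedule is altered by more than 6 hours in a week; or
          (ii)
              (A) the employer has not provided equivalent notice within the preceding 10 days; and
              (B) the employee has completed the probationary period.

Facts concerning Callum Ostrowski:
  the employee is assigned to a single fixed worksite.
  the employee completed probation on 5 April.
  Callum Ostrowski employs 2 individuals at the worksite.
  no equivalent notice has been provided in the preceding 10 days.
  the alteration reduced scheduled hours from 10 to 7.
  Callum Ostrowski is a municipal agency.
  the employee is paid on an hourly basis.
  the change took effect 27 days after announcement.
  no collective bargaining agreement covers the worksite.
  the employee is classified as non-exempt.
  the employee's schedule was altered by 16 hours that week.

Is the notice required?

Yes — required.

(1) not (fixed location) — not met.
(A) not (≥ 3 at site) — holds.
(B) no CBA — holds.
(C) hourly-paid — satisfied.
(i) = T AND T AND T = true.
(ii) not (non-exempt) — not met.
So (a) is satisfied (T OR F).
(A) < 21 days' notice — fails.
(B) public agency — satisfied.
(C) schedule shift > 6h — met.
So (i) is not satisfied (F AND T AND T).
(A) no recent notice — met.
(B) past probation — holds.
(ii) = T AND T = true.
So (b) is satisfied (F OR T).
(2) = T AND T = true.
So Overall is satisfied (F OR T).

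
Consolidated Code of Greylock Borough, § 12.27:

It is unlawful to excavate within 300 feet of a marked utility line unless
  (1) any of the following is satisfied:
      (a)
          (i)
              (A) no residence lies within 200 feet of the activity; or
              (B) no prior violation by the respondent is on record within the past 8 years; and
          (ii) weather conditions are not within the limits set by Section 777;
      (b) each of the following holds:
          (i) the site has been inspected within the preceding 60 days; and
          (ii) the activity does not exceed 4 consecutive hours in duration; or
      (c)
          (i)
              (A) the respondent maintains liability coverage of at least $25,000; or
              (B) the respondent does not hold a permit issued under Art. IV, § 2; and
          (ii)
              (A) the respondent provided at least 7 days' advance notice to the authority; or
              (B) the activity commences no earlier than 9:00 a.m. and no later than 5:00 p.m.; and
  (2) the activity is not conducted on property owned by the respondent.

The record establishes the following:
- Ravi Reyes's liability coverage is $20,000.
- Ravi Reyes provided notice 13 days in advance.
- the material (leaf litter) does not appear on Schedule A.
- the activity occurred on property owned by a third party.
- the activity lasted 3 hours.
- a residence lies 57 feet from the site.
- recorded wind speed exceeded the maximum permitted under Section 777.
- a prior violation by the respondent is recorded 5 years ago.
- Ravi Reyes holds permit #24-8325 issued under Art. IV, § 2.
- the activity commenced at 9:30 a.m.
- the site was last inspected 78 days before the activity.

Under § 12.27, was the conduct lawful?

No — unlawful.

(A) no residence in 200 ft — not met.
(B) no prior violation — fails.
(i) = F OR F = false.
(ii) not (weather ok) — holds.
So (a) is not satisfied (F AND T).
(i) site inspected — not satisfied.
(ii) ≤ 4 hrs duration — holds.
(b): F AND T → false.
(A) coverage ≥ $25,000 — fails.
(B) not (holds permit) — not satisfied.
(i) = F OR F = false.
(A) ≥7 days' notice — met.
(B) start within hours — met.
(ii) = T OR T = true.
(c) = F AND T = false.
So (1) is not satisfied (F OR F OR F).
(2) not (own property) — holds.
So Overall is not satisfied (F AND T).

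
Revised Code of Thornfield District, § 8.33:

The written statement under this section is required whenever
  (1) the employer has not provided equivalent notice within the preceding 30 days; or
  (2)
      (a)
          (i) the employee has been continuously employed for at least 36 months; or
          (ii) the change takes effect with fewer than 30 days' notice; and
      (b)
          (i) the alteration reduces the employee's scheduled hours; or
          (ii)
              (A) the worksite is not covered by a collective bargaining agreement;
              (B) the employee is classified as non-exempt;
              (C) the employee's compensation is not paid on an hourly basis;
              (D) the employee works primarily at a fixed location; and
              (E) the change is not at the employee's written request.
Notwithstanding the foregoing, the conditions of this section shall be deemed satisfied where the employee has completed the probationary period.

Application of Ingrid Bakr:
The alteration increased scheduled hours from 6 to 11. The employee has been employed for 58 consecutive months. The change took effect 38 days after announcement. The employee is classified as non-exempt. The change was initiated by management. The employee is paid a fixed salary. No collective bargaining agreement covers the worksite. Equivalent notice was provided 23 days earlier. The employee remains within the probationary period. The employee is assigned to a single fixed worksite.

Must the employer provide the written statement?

(1) no recent notice — fails.
(i) tenure ≥ 36 mo. — holds.
(ii) < 30 days' notice — not met.
(a) = T OR F = true.
(i) hours reduced — not satisfied.
(A) no CBA — satisfied.
(B) non-exempt — holds.
(C) not (hourly-paid) — met.
(D) fixed location — holds.
(E) not employee-requested — holds.
(ii) = T AND T AND T AND T AND T = true.
So (b) is satisfied (F OR T).
(2): T AND T → true.
Overall: F OR T → true.
Exception (past probation) — not satisfied.
Result: main true OR exception false → true.

Yes — required.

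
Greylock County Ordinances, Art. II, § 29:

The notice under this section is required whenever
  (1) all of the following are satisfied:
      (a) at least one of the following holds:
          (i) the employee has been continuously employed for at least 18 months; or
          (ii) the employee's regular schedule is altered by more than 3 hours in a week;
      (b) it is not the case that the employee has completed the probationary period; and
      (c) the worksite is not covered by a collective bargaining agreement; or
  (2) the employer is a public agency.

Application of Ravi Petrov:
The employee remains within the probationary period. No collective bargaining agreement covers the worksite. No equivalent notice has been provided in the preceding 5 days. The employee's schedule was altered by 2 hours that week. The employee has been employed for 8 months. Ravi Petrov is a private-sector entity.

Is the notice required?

(i) tenure ≥ 18 mo. — not met.
(ii) schedule shift > 3h — fails.
(a): F OR F → false.
(b) not (past probation) — holds.
(c) no CBA — satisfied.
So (1) is not satisfied (F AND T AND T).
(2) public agency — not satisfied.
Overall: F OR F → false.

No — not required.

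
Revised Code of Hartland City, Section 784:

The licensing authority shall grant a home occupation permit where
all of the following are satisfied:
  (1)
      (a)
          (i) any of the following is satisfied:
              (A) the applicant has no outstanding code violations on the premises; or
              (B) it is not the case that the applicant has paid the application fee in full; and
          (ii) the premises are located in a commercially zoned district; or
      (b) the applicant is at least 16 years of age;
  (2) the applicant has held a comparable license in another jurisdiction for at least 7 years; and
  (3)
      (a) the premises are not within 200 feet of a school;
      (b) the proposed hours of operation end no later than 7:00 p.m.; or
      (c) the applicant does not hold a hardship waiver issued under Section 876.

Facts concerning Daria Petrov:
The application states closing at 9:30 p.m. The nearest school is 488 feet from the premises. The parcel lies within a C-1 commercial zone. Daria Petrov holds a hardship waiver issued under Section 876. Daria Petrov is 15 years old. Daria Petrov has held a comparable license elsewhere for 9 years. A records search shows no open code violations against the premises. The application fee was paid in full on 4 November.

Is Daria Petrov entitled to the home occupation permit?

Yes — granted.

(A) no code violations — holds.
(B) not (fee paid) — not satisfied.
(i) = T OR F = true.
(ii) commercially zoned — holds.
(a): T AND T → true.
(b) age ≥ 16 — fails.
(1) = T OR F = true.
(2) prior license ≥ 7 yr — holds.
(a) ≥200 ft from school — holds.
(b) closes by 7 p.m. — not satisfied.
(c) not (hardship waiver) — fails.
(3): T OR F OR F → true.
Overall = T AND T AND T = true.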